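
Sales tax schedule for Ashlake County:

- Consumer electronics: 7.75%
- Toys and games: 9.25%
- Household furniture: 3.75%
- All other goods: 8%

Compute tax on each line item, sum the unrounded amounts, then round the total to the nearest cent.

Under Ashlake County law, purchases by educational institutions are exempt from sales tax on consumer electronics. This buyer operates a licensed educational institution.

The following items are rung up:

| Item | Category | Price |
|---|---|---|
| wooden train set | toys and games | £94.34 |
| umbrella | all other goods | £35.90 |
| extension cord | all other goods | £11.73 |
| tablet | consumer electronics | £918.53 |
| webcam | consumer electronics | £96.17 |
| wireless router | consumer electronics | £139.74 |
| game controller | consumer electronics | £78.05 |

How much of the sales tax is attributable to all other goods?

Umbrella £35.90: all other goods → 8% → £2.872
Extension cord £11.73: all other goods → 8% → £0.9384
Tax on all other goods: unrounded sum = £3.8104 → £3.81

£3.81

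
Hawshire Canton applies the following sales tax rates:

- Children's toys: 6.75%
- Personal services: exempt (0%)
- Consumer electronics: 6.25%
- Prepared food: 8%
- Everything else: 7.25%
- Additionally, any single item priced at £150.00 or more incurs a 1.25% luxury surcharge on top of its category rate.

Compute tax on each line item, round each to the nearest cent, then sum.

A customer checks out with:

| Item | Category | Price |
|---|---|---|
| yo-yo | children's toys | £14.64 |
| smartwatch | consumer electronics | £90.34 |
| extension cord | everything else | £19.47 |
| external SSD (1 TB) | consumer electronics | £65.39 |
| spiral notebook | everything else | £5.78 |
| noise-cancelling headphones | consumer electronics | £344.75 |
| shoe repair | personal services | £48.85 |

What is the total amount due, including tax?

Yo-yo £14.64: children's toys → 6.75% → £0.99
Smartwatch £90.34: consumer electronics → 6.25% → £5.65
Extension cord £19.47: everything else → 7.25% → £1.41
External SSD (1 TB) £65.39: consumer electronics → 6.25% → £4.09
Spiral notebook £5.78: everything else → 7.25% → £0.42
Noise-cancelling headphones £344.75: consumer electronics → 6.25% + 1.25% surcharge = 7.5% → £25.86
Shoe repair £48.85: personal services → 0% → £0.00
Subtotal = £589.22; tax = £38.42; total due = £627.64

£627.64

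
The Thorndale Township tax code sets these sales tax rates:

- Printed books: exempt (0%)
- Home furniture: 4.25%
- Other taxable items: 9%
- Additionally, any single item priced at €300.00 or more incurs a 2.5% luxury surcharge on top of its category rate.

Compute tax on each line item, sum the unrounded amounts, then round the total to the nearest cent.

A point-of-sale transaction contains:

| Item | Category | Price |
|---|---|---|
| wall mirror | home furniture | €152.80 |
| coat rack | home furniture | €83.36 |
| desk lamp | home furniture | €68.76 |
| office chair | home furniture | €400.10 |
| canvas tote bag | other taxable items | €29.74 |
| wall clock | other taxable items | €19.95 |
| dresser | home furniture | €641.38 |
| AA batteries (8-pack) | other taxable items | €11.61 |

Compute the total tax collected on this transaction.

Wall mirror €152.80: home furniture → 4.25% → €6.494
Coat rack €83.36: home furniture → 4.25% → €3.5428
Desk lamp €68.76: home furniture → 4.25% → €2.9223
Office chair €400.10: home furniture → 4.25% + 2.5% surcharge = 6.75% → €27.00675
Canvas tote bag €29.74: other taxable items → 9% → €2.6766
Wall clock €19.95: other taxable items → 9% → €1.7955
Dresser €641.38: home furniture → 4.25% + 2.5% surcharge = 6.75% → €43.29315
AA batteries (8-pack) €11.61: other taxable items → 9% → €1.0449
Unrounded tax sum = €88.776 → €88.78

€88.78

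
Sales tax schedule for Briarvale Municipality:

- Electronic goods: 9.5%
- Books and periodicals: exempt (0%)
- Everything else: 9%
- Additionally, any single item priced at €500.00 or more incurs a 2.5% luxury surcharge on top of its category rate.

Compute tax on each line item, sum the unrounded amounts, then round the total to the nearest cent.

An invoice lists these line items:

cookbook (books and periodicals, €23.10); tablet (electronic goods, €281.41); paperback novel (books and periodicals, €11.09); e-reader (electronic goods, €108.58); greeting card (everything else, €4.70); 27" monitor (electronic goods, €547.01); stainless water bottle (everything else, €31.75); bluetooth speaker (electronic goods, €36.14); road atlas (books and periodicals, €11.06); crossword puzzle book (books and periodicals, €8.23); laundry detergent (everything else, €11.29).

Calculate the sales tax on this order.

Cookbook €23.10: books and periodicals → 0% → €0.00
Tablet €281.41: electronic goods → 9.5% → €26.73395
Paperback novel €11.09: books and periodicals → 0% → €0.00
E-reader €108.58: electronic goods → 9.5% → €10.3151
Greeting card €4.70: everything else → 9% → €0.423
27" monitor €547.01: electronic goods → 9.5% + 2.5% surcharge = 12% → €65.6412
Stainless water bottle €31.75: everything else → 9% → €2.8575
Bluetooth speaker €36.14: electronic goods → 9.5% → €3.4333
Road atlas €11.06: books and periodicals → 0% → €0.00
Crossword puzzle book €8.23: books and periodicals → 0% → €0.00
Laundry detergent €11.29: everything else → 9% → €1.0161
Unrounded tax sum = €110.42015 → €110.42

€110.42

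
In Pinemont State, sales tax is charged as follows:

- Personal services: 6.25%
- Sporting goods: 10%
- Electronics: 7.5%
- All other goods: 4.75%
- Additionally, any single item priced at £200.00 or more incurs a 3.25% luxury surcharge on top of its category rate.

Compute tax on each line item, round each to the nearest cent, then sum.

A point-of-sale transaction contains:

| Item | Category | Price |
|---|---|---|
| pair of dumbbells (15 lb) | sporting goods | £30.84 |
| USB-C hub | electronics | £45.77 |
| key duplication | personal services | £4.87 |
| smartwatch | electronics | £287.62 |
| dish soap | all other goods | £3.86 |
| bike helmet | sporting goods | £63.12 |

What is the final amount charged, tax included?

£480.30

Pair of dumbbells (15 lb) £30.84: sporting goods → 10% → £3.08
USB-C hub £45.77: electronics → 7.5% → £3.43
Key duplication £4.87: personal services → 6.25% → £0.30
Smartwatch £287.62: electronics → 7.5% + 3.25% surcharge = 10.75% → £30.92
Dish soap £3.86: all other goods → 4.75% → £0.18
Bike helmet £63.12: sporting goods → 10% → £6.31
Subtotal = £436.08; tax = £44.22; total due = £480.30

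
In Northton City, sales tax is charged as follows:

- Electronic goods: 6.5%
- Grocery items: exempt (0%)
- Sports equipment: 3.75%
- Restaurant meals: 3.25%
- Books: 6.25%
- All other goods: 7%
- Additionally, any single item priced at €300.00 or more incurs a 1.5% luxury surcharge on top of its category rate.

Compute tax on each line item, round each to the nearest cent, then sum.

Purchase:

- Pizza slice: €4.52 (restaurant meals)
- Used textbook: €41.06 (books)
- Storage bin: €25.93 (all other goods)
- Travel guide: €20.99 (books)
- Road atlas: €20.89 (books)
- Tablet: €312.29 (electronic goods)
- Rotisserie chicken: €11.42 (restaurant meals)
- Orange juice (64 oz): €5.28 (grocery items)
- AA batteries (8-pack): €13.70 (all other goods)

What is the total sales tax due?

Pizza slice €4.52: restaurant meals → 3.25% → €0.15
Used textbook €41.06: books → 6.25% → €2.57
Storage bin €25.93: all other goods → 7% → €1.82
Travel guide €20.99: books → 6.25% → €1.31
Road atlas €20.89: books → 6.25% → €1.31
Tablet €312.29: electronic goods → 6.5% + 1.5% surcharge = 8% → €24.98
Rotisserie chicken €11.42: restaurant meals → 3.25% → €0.37
Orange juice (64 oz) €5.28: grocery items → 0% → €0.00
AA batteries (8-pack) €13.70: all other goods → 7% → €0.96
Total tax = €0.15 + €2.57 + €1.82 + €1.31 + €1.31 + €24.98 + €0.37 + €0.96 = €33.47

€33.47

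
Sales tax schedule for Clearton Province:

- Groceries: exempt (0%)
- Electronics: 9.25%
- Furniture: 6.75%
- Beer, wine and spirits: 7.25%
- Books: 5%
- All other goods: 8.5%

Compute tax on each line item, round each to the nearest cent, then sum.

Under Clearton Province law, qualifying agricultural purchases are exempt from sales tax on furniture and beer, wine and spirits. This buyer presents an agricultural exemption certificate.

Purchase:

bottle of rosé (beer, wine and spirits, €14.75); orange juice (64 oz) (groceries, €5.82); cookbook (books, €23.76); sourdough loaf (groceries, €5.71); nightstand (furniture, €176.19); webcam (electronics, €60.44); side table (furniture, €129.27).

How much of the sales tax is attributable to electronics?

Webcam €60.44: electronics → 9.25% → €5.59
Tax on electronics = €5.59

€5.59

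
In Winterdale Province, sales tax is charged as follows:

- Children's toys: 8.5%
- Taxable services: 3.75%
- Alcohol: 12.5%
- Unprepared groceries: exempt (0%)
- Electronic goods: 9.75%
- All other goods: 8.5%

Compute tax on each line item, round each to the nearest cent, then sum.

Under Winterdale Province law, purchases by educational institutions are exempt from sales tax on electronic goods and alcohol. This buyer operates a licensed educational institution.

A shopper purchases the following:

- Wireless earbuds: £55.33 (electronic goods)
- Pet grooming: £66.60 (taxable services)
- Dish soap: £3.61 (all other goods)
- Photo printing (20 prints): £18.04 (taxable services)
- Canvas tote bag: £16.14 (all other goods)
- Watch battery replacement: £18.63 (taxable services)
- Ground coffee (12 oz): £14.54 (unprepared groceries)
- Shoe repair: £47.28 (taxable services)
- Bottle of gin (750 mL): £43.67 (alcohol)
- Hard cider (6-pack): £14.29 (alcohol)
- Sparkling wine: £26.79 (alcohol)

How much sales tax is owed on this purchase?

£7.33

Wireless earbuds £55.33: electronic goods, buyer-exempt → 0% → £0.00
Pet grooming £66.60: taxable services → 3.75% → £2.50
Dish soap £3.61: all other goods → 8.5% → £0.31
Photo printing (20 prints) £18.04: taxable services → 3.75% → £0.68
Canvas tote bag £16.14: all other goods → 8.5% → £1.37
Watch battery replacement £18.63: taxable services → 3.75% → £0.70
Ground coffee (12 oz) £14.54: unprepared groceries → 0% → £0.00
Shoe repair £47.28: taxable services → 3.75% → £1.77
Bottle of gin (750 mL) £43.67: alcohol, buyer-exempt → 0% → £0.00
Hard cider (6-pack) £14.29: alcohol, buyer-exempt → 0% → £0.00
Sparkling wine £26.79: alcohol, buyer-exempt → 0% → £0.00
Total tax = £2.50 + £0.31 + £0.68 + £1.37 + £0.70 + £1.77 = £7.33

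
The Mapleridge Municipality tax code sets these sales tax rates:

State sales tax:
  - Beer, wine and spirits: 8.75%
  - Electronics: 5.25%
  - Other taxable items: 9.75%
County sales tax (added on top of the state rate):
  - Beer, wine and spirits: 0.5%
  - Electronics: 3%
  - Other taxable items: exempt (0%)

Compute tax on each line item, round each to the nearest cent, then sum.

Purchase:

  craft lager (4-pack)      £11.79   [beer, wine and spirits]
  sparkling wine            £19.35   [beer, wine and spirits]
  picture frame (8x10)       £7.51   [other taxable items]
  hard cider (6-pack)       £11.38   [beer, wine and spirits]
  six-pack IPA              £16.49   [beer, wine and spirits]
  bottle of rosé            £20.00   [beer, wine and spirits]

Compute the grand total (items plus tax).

£94.56

Craft lager (4-pack) £11.79: beer, wine and spirits → 8.75% + 0.5% county = 9.25% → £1.09
Sparkling wine £19.35: beer, wine and spirits → 8.75% + 0.5% county = 9.25% → £1.79
Picture frame (8x10) £7.51: other taxable items → 9.75% + 0% county = 9.75% → £0.73
Hard cider (6-pack) £11.38: beer, wine and spirits → 8.75% + 0.5% county = 9.25% → £1.05
Six-pack IPA £16.49: beer, wine and spirits → 8.75% + 0.5% county = 9.25% → £1.53
Bottle of rosé £20.00: beer, wine and spirits → 8.75% + 0.5% county = 9.25% → £1.85
Subtotal = £86.52; tax = £8.04; total due = £94.56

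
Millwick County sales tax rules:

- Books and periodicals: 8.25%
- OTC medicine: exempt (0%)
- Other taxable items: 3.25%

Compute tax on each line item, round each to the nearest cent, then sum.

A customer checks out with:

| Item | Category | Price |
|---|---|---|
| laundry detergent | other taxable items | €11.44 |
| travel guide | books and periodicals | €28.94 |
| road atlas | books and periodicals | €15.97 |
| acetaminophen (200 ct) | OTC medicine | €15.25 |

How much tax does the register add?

€4.08

Laundry detergent €11.44: other taxable items → 3.25% → €0.37
Travel guide €28.94: books and periodicals → 8.25% → €2.39
Road atlas €15.97: books and periodicals → 8.25% → €1.32
Acetaminophen (200 ct) €15.25: OTC medicine → 0% → €0.00
Total tax = €0.37 + €2.39 + €1.32 = €4.08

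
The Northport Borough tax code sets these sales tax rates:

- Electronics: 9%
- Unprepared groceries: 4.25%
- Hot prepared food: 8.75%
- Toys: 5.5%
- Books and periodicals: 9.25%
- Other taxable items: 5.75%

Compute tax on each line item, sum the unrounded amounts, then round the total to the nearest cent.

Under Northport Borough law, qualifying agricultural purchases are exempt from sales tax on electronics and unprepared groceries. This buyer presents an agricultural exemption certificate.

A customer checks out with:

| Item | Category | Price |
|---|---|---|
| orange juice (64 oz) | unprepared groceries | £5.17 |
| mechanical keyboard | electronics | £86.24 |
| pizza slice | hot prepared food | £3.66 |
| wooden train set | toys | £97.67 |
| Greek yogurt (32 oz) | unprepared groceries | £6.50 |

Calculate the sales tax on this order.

Orange juice (64 oz) £5.17: unprepared groceries, buyer-exempt → 0% → £0.00
Mechanical keyboard £86.24: electronics, buyer-exempt → 0% → £0.00
Pizza slice £3.66: hot prepared food → 8.75% → £0.32025
Wooden train set £97.67: toys → 5.5% → £5.37185
Greek yogurt (32 oz) £6.50: unprepared groceries, buyer-exempt → 0% → £0.00
Unrounded tax sum = £5.6921 → £5.69

£5.69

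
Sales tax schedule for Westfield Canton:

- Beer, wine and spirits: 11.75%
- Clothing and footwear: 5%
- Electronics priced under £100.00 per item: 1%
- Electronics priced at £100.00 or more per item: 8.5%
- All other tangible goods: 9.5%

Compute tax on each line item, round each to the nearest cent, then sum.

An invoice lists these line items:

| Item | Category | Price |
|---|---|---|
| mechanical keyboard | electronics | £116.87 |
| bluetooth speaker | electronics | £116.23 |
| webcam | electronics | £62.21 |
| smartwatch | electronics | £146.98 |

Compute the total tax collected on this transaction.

£32.92

Mechanical keyboard £116.87: electronics, £100.00 or more → 8.5% → £9.93
Bluetooth speaker £116.23: electronics, £100.00 or more → 8.5% → £9.88
Webcam £62.21: electronics, under £100.00 → 1% → £0.62
Smartwatch £146.98: electronics, £100.00 or more → 8.5% → £12.49
Total tax = £9.93 + £9.88 + £0.62 + £12.49 = £32.92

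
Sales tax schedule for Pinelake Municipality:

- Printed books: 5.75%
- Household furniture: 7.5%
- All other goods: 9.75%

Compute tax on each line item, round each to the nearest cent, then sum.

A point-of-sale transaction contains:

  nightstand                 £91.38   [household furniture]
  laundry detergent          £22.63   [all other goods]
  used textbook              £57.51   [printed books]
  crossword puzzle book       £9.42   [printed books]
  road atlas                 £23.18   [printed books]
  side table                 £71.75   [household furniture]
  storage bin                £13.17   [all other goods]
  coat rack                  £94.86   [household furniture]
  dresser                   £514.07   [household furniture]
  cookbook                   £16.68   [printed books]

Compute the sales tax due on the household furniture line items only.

£57.90

Nightstand £91.38: household furniture → 7.5% → £6.85
Side table £71.75: household furniture → 7.5% → £5.38
Coat rack £94.86: household furniture → 7.5% → £7.11
Dresser £514.07: household furniture → 7.5% → £38.56
Tax on household furniture = £6.85 + £5.38 + £7.11 + £38.56 = £57.90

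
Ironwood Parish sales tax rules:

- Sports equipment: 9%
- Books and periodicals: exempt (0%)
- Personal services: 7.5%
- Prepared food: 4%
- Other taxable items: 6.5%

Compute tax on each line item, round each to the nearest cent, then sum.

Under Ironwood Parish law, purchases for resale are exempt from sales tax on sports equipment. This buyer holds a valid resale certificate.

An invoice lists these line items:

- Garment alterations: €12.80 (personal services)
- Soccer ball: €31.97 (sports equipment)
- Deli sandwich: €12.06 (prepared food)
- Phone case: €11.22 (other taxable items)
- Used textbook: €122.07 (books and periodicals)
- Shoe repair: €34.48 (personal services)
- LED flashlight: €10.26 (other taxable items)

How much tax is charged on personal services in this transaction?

Garment alterations €12.80: personal services → 7.5% → €0.96
Shoe repair €34.48: personal services → 7.5% → €2.59
Tax on personal services = €0.96 + €2.59 = €3.55

€3.55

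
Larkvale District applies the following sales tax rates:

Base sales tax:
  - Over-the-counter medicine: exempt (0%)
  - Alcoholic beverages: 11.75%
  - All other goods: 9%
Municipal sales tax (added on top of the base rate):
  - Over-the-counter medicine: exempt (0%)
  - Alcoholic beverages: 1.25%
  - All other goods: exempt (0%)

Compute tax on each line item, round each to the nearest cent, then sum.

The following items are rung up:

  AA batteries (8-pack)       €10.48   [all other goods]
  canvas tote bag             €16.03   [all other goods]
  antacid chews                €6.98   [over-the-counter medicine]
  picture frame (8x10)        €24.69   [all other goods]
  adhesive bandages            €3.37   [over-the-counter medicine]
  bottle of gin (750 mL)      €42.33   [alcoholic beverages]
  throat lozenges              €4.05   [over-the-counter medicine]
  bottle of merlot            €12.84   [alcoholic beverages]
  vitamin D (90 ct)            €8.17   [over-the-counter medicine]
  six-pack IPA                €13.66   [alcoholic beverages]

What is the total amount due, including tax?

AA batteries (8-pack) €10.48: all other goods → 9% + 0% municipal = 9% → €0.94
Canvas tote bag €16.03: all other goods → 9% + 0% municipal = 9% → €1.44
Antacid chews €6.98: over-the-counter medicine → 0% + 0% municipal = 0% → €0.00
Picture frame (8x10) €24.69: all other goods → 9% + 0% municipal = 9% → €2.22
Adhesive bandages €3.37: over-the-counter medicine → 0% + 0% municipal = 0% → €0.00
Bottle of gin (750 mL) €42.33: alcoholic beverages → 11.75% + 1.25% municipal = 13% → €5.50
Throat lozenges €4.05: over-the-counter medicine → 0% + 0% municipal = 0% → €0.00
Bottle of merlot €12.84: alcoholic beverages → 11.75% + 1.25% municipal = 13% → €1.67
Vitamin D (90 ct) €8.17: over-the-counter medicine → 0% + 0% municipal = 0% → €0.00
Six-pack IPA €13.66: alcoholic beverages → 11.75% + 1.25% municipal = 13% → €1.78
Subtotal = €142.60; tax = €13.55; total due = €156.15

€156.15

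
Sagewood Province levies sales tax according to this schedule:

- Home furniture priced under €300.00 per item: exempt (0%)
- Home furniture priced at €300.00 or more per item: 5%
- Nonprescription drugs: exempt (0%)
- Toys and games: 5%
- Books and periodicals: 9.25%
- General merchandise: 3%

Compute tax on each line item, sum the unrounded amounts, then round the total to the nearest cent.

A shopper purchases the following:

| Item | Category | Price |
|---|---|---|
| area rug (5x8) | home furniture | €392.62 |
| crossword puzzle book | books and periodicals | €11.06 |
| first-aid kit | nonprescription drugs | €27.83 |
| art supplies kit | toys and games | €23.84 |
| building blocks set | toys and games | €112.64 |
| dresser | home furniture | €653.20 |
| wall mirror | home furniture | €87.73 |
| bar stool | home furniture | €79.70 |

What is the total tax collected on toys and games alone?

€6.82

Art supplies kit €23.84: toys and games → 5% → €1.192
Building blocks set €112.64: toys and games → 5% → €5.632
Tax on toys and games: unrounded sum = €6.824 → €6.82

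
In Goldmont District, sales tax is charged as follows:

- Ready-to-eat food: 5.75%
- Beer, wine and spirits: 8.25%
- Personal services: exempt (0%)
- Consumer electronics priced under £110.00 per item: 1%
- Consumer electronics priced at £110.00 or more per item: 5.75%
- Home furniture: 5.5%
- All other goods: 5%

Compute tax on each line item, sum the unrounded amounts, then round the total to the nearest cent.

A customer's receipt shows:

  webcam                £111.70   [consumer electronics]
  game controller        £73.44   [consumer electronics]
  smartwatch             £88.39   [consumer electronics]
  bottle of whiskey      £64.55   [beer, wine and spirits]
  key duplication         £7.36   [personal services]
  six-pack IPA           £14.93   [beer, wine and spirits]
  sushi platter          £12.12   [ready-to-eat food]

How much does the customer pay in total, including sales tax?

£387.79

Webcam £111.70: consumer electronics, £110.00 or more → 5.75% → £6.42275
Game controller £73.44: consumer electronics, under £110.00 → 1% → £0.7344
Smartwatch £88.39: consumer electronics, under £110.00 → 1% → £0.8839
Bottle of whiskey £64.55: beer, wine and spirits → 8.25% → £5.325375
Key duplication £7.36: personal services → 0% → £0.00
Six-pack IPA £14.93: beer, wine and spirits → 8.25% → £1.231725
Sushi platter £12.12: ready-to-eat food → 5.75% → £0.6969
Subtotal = £372.49; unrounded tax = £15.29505 → £15.30; total due = £387.79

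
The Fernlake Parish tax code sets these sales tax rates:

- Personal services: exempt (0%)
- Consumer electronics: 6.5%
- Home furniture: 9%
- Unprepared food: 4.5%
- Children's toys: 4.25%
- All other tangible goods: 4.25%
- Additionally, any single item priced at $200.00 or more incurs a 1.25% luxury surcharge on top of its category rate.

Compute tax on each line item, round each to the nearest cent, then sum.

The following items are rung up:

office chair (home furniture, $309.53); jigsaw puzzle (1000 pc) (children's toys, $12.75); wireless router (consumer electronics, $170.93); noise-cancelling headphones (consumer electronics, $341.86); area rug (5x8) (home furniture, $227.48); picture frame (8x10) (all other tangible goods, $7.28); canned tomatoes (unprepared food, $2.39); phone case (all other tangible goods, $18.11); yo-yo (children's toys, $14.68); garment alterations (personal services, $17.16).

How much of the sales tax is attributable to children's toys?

Jigsaw puzzle (1000 pc) $12.75: children's toys → 4.25% → $0.54
Yo-yo $14.68: children's toys → 4.25% → $0.62
Tax on children's toys = $0.54 + $0.62 = $1.16

$1.16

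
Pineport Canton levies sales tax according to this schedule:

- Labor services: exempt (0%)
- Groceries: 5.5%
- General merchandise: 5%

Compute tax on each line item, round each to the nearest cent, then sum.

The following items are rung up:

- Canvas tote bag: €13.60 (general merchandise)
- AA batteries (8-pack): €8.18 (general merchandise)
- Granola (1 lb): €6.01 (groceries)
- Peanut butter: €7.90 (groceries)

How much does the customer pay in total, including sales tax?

€37.54

Canvas tote bag €13.60: general merchandise → 5% → €0.68
AA batteries (8-pack) €8.18: general merchandise → 5% → €0.41
Granola (1 lb) €6.01: groceries → 5.5% → €0.33
Peanut butter €7.90: groceries → 5.5% → €0.43
Subtotal = €35.69; tax = €1.85; total due = €37.54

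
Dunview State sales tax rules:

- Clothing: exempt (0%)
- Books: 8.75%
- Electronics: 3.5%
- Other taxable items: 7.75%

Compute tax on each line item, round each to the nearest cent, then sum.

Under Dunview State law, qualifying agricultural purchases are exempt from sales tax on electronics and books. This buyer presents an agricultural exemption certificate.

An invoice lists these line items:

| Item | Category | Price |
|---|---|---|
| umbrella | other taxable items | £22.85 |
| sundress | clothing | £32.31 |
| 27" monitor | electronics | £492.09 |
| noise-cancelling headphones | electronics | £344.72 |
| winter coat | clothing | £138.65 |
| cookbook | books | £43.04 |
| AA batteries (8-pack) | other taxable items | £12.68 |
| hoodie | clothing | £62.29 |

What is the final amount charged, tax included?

Umbrella £22.85: other taxable items → 7.75% → £1.77
Sundress £32.31: clothing → 0% → £0.00
27" monitor £492.09: electronics, buyer-exempt → 0% → £0.00
Noise-cancelling headphones £344.72: electronics, buyer-exempt → 0% → £0.00
Winter coat £138.65: clothing → 0% → £0.00
Cookbook £43.04: books, buyer-exempt → 0% → £0.00
AA batteries (8-pack) £12.68: other taxable items → 7.75% → £0.98
Hoodie £62.29: clothing → 0% → £0.00
Subtotal = £1148.63; tax = £2.75; total due = £1151.38

£1151.38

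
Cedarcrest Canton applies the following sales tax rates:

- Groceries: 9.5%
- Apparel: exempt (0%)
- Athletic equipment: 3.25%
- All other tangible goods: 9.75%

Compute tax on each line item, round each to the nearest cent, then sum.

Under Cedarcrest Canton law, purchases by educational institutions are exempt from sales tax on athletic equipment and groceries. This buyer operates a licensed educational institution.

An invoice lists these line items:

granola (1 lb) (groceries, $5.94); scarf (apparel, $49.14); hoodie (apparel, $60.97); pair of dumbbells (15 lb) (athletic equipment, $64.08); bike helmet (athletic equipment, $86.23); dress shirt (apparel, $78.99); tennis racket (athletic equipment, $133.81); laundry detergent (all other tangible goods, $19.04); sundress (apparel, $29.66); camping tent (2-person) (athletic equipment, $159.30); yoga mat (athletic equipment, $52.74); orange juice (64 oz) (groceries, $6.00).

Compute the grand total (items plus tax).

$747.76

Granola (1 lb) $5.94: groceries, buyer-exempt → 0% → $0.00
Scarf $49.14: apparel → 0% → $0.00
Hoodie $60.97: apparel → 0% → $0.00
Pair of dumbbells (15 lb) $64.08: athletic equipment, buyer-exempt → 0% → $0.00
Bike helmet $86.23: athletic equipment, buyer-exempt → 0% → $0.00
Dress shirt $78.99: apparel → 0% → $0.00
Tennis racket $133.81: athletic equipment, buyer-exempt → 0% → $0.00
Laundry detergent $19.04: all other tangible goods → 9.75% → $1.86
Sundress $29.66: apparel → 0% → $0.00
Camping tent (2-person) $159.30: athletic equipment, buyer-exempt → 0% → $0.00
Yoga mat $52.74: athletic equipment, buyer-exempt → 0% → $0.00
Orange juice (64 oz) $6.00: groceries, buyer-exempt → 0% → $0.00
Subtotal = $745.90; tax = $1.86; total due = $747.76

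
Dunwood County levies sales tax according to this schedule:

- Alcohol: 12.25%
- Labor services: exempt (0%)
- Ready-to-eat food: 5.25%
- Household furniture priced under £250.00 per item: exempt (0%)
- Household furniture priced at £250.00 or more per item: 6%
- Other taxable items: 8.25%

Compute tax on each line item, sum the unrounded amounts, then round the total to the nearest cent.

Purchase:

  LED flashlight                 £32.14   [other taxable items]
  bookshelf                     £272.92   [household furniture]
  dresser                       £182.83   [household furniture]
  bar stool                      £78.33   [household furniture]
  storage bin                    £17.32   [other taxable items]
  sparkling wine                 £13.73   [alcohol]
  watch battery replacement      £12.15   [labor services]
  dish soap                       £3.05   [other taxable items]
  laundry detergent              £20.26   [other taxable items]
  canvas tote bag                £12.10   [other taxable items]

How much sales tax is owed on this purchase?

£25.06

LED flashlight £32.14: other taxable items → 8.25% → £2.65155
Bookshelf £272.92: household furniture, £250.00 or more → 6% → £16.3752
Dresser £182.83: household furniture, under £250.00 → 0% → £0.00
Bar stool £78.33: household furniture, under £250.00 → 0% → £0.00
Storage bin £17.32: other taxable items → 8.25% → £1.4289
Sparkling wine £13.73: alcohol → 12.25% → £1.681925
Watch battery replacement £12.15: labor services → 0% → £0.00
Dish soap £3.05: other taxable items → 8.25% → £0.251625
Laundry detergent £20.26: other taxable items → 8.25% → £1.67145
Canvas tote bag £12.10: other taxable items → 8.25% → £0.99825
Unrounded tax sum = £25.0589 → £25.06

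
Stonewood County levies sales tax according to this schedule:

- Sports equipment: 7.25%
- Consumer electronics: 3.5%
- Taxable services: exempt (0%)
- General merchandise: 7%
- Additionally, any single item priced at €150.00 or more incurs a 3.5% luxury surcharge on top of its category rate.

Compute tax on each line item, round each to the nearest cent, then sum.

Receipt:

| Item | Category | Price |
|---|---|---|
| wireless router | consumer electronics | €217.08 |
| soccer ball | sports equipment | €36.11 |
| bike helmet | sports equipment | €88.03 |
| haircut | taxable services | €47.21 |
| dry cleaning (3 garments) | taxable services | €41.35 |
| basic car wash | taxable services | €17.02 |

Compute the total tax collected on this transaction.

€24.20

Wireless router €217.08: consumer electronics → 3.5% + 3.5% surcharge = 7% → €15.20
Soccer ball €36.11: sports equipment → 7.25% → €2.62
Bike helmet €88.03: sports equipment → 7.25% → €6.38
Haircut €47.21: taxable services → 0% → €0.00
Dry cleaning (3 garments) €41.35: taxable services → 0% → €0.00
Basic car wash €17.02: taxable services → 0% → €0.00
Total tax = €15.20 + €2.62 + €6.38 = €24.20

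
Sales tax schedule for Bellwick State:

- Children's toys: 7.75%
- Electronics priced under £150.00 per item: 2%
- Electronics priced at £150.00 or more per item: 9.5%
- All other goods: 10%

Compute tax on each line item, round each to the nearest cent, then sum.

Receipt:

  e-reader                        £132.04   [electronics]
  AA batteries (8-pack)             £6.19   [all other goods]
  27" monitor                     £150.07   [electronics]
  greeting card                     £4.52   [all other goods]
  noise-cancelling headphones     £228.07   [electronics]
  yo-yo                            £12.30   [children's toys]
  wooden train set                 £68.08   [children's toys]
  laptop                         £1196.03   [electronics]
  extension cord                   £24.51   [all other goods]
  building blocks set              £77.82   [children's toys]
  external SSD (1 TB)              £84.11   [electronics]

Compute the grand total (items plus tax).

£2153.39

E-reader £132.04: electronics, under £150.00 → 2% → £2.64
AA batteries (8-pack) £6.19: all other goods → 10% → £0.62
27" monitor £150.07: electronics, £150.00 or more → 9.5% → £14.26
Greeting card £4.52: all other goods → 10% → £0.45
Noise-cancelling headphones £228.07: electronics, £150.00 or more → 9.5% → £21.67
Yo-yo £12.30: children's toys → 7.75% → £0.95
Wooden train set £68.08: children's toys → 7.75% → £5.28
Laptop £1196.03: electronics, £150.00 or more → 9.5% → £113.62
Extension cord £24.51: all other goods → 10% → £2.45
Building blocks set £77.82: children's toys → 7.75% → £6.03
External SSD (1 TB) £84.11: electronics, under £150.00 → 2% → £1.68
Subtotal = £1983.74; tax = £169.65; total due = £2153.39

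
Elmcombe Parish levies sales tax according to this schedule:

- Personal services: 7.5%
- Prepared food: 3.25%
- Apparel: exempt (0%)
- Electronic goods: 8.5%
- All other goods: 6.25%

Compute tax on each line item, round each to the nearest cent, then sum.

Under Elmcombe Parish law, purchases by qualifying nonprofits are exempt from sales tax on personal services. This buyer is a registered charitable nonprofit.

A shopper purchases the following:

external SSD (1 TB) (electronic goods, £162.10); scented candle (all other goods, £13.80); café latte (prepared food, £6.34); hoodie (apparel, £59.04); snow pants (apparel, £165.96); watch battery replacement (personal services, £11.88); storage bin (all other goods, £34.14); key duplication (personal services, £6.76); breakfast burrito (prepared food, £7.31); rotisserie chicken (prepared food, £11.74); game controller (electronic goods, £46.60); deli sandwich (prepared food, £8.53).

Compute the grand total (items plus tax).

£556.04

External SSD (1 TB) £162.10: electronic goods → 8.5% → £13.78
Scented candle £13.80: all other goods → 6.25% → £0.86
Café latte £6.34: prepared food → 3.25% → £0.21
Hoodie £59.04: apparel → 0% → £0.00
Snow pants £165.96: apparel → 0% → £0.00
Watch battery replacement £11.88: personal services, buyer-exempt → 0% → £0.00
Storage bin £34.14: all other goods → 6.25% → £2.13
Key duplication £6.76: personal services, buyer-exempt → 0% → £0.00
Breakfast burrito £7.31: prepared food → 3.25% → £0.24
Rotisserie chicken £11.74: prepared food → 3.25% → £0.38
Game controller £46.60: electronic goods → 8.5% → £3.96
Deli sandwich £8.53: prepared food → 3.25% → £0.28
Subtotal = £534.20; tax = £21.84; total due = £556.04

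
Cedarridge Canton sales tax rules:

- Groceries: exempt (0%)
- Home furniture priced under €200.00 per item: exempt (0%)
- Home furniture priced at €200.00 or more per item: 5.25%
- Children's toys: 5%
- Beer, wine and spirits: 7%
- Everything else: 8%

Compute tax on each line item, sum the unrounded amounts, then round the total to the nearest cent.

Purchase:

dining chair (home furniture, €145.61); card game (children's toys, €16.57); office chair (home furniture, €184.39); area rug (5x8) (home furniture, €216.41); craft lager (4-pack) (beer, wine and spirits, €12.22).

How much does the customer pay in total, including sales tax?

Dining chair €145.61: home furniture, under €200.00 → 0% → €0.00
Card game €16.57: children's toys → 5% → €0.8285
Office chair €184.39: home furniture, under €200.00 → 0% → €0.00
Area rug (5x8) €216.41: home furniture, €200.00 or more → 5.25% → €11.361525
Craft lager (4-pack) €12.22: beer, wine and spirits → 7% → €0.8554
Subtotal = €575.20; unrounded tax = €13.045425 → €13.05; total due = €588.25

€588.25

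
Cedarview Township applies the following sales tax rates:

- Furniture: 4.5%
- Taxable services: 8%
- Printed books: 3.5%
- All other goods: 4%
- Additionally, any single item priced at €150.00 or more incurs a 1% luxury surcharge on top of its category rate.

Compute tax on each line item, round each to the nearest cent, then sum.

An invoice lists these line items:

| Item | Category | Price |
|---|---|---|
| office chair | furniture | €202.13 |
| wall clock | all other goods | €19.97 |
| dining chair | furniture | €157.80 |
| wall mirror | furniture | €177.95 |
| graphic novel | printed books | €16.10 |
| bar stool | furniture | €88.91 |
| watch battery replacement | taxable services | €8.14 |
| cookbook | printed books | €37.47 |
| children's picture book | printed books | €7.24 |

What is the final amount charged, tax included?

Office chair €202.13: furniture → 4.5% + 1% surcharge = 5.5% → €11.12
Wall clock €19.97: all other goods → 4% → €0.80
Dining chair €157.80: furniture → 4.5% + 1% surcharge = 5.5% → €8.68
Wall mirror €177.95: furniture → 4.5% + 1% surcharge = 5.5% → €9.79
Graphic novel €16.10: printed books → 3.5% → €0.56
Bar stool €88.91: furniture → 4.5% → €4.00
Watch battery replacement €8.14: taxable services → 8% → €0.65
Cookbook €37.47: printed books → 3.5% → €1.31
Children's picture book €7.24: printed books → 3.5% → €0.25
Subtotal = €715.71; tax = €37.16; total due = €752.87

€752.87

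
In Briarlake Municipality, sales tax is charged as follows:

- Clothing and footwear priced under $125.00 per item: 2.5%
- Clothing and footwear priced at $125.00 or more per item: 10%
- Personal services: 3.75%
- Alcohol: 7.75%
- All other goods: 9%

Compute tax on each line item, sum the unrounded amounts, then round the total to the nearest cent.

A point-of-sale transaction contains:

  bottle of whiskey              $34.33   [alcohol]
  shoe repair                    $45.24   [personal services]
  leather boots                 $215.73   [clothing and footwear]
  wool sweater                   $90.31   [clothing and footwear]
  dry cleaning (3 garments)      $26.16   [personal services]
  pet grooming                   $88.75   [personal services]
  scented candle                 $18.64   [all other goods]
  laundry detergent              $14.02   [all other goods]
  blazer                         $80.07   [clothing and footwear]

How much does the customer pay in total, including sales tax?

Bottle of whiskey $34.33: alcohol → 7.75% → $2.660575
Shoe repair $45.24: personal services → 3.75% → $1.6965
Leather boots $215.73: clothing and footwear, $125.00 or more → 10% → $21.573
Wool sweater $90.31: clothing and footwear, under $125.00 → 2.5% → $2.25775
Dry cleaning (3 garments) $26.16: personal services → 3.75% → $0.981
Pet grooming $88.75: personal services → 3.75% → $3.328125
Scented candle $18.64: all other goods → 9% → $1.6776
Laundry detergent $14.02: all other goods → 9% → $1.2618
Blazer $80.07: clothing and footwear, under $125.00 → 2.5% → $2.00175
Subtotal = $613.25; unrounded tax = $37.4381 → $37.44; total due = $650.69

$650.69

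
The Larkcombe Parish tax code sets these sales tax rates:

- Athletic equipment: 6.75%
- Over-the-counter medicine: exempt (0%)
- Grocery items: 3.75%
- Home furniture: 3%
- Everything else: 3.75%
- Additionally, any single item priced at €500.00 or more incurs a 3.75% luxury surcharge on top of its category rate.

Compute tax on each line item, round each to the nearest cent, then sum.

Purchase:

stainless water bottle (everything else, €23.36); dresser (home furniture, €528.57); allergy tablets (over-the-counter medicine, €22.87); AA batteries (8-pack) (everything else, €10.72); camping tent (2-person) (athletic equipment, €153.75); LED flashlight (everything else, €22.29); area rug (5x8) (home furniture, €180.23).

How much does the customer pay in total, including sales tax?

€995.38

Stainless water bottle €23.36: everything else → 3.75% → €0.88
Dresser €528.57: home furniture → 3% + 3.75% surcharge = 6.75% → €35.68
Allergy tablets €22.87: over-the-counter medicine → 0% → €0.00
AA batteries (8-pack) €10.72: everything else → 3.75% → €0.40
Camping tent (2-person) €153.75: athletic equipment → 6.75% → €10.38
LED flashlight €22.29: everything else → 3.75% → €0.84
Area rug (5x8) €180.23: home furniture → 3% → €5.41
Subtotal = €941.79; tax = €53.59; total due = €995.38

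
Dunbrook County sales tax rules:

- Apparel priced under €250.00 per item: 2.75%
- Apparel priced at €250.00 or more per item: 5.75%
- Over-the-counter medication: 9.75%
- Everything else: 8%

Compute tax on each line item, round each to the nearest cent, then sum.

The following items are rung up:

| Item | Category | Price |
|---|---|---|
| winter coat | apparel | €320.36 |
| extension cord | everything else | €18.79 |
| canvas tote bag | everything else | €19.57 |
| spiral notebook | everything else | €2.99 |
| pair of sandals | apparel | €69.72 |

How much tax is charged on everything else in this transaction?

€3.31

Extension cord €18.79: everything else → 8% → €1.50
Canvas tote bag €19.57: everything else → 8% → €1.57
Spiral notebook €2.99: everything else → 8% → €0.24
Tax on everything else = €1.50 + €1.57 + €0.24 = €3.31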